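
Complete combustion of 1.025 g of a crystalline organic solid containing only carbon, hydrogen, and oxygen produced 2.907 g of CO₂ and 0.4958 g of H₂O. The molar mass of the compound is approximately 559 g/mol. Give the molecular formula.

C36H30O6

mol C = 2.907 g CO₂ ÷ 44.009 g/mol = 0.066055 mol
mol H = 2 × 0.4958 g H₂O ÷ 18.015 g/mol = 0.055043 mol
mass O = 1.025 − (0.79338 + 0.055483) = 0.17613 g → mol O = 0.17613 ÷ 15.999 = 0.011009 mol
Divide by the smallest (0.011009 mol): C 6.000, H 5.000, O 1.000
Empirical formula: C6H5O
Empirical-formula mass = 93.11 g/mol; 559 ÷ 93.11 ≈ 6, so the molecular formula is C36H30O6.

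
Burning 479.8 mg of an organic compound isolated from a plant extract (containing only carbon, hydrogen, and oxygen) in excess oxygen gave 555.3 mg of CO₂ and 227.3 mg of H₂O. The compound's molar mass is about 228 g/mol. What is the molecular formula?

mol C = 0.5553 g CO₂ ÷ 44.009 g/mol = 0.012618 mol
mol H = 2 × 0.2273 g H₂O ÷ 18.015 g/mol = 0.025235 mol
mass O = 0.4798 − (0.15155 + 0.025436) = 0.30281 g → mol O = 0.30281 ÷ 15.999 = 0.018927 mol
Divide by the smallest (0.012618 mol): C 1.000, H 2.000, O 1.500
Multiplying each by 2 gives whole numbers: C 2.00, H 4.00, O 3.00
Empirical formula: C2H4O3
Empirical-formula mass = 76.05 g/mol; 228 ÷ 76.05 ≈ 3, so the molecular formula is C6H12O9.

C6H12O9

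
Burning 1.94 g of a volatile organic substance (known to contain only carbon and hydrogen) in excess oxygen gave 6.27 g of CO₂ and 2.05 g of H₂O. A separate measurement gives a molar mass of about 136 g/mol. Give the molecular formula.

C10H16

mol C = 6.27 g CO₂ ÷ 44.009 g/mol = 0.1425 mol
mol H = 2 × 2.05 g H₂O ÷ 18.015 g/mol = 0.2276 mol
Divide by the smallest (0.1425 mol): C 1.000, H 1.597
Multiplying each by 5 gives whole numbers: C 5.00, H 7.99
Empirical formula: C5H8
Empirical-formula mass = 68.12 g/mol; 136 ÷ 68.12 ≈ 2, so the molecular formula is C10H16.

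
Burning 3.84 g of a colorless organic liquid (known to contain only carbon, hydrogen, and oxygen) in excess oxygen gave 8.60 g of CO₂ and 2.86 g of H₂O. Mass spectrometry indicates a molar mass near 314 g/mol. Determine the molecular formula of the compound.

mol C = 8.60 g CO₂ ÷ 44.009 g/mol = 0.1954 mol
mol H = 2 × 2.86 g H₂O ÷ 18.015 g/mol = 0.3175 mol
mass O = 3.84 − (2.347 + 0.3201) = 1.173 g → mol O = 1.173 ÷ 15.999 = 0.07331 mol
Divide by the smallest (0.07331 mol): C 2.666, H 4.331, O 1.000
Multiplying each by 3 gives whole numbers: C 8.00, H 12.99, O 3.00
Empirical formula: C8H13O3
Empirical-formula mass = 157.19 g/mol; 314 ÷ 157.19 ≈ 2, so the molecular formula is C16H26O6.

C16H26O6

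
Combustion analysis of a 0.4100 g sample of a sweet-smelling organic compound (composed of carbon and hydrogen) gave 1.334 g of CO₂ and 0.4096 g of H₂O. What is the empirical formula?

C2H3

mol C = 1.334 g CO₂ ÷ 44.009 g/mol = 0.030312 mol
mol H = 2 × 0.4096 g H₂O ÷ 18.015 g/mol = 0.045473 mol
Divide by the smallest (0.030312 mol): C 1.000, H 1.500
Multiplying each by 2 gives whole numbers: C 2.00, H 3.00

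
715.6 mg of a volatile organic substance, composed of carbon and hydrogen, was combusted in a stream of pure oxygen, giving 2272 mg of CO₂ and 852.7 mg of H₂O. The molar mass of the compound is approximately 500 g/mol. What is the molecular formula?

C36H66

mol C = 2.272 g CO₂ ÷ 44.009 g/mol = 0.051626 mol
mol H = 2 × 0.8527 g H₂O ÷ 18.015 g/mol = 0.094666 mol
Divide by the smallest (0.051626 mol): C 1.000, H 1.834
Multiplying each by 6 gives whole numbers: C 6.00, H 11.00
Empirical formula: C6H11
Empirical-formula mass = 83.15 g/mol; 500 ÷ 83.15 ≈ 6, so the molecular formula is C36H66.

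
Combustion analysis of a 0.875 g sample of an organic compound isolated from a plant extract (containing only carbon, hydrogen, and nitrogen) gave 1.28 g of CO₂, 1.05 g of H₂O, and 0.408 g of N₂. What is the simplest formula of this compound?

mol C = 1.28 g CO₂ ÷ 44.009 g/mol = 0.02908 mol
mol H = 2 × 1.05 g H₂O ÷ 18.015 g/mol = 0.1166 mol
mol N = 2 × 0.408 g N₂ ÷ 28.014 g/mol = 0.02913 mol
Divide by the smallest (0.02908 mol): C 1.000, H 4.008, N 1.001

CH4N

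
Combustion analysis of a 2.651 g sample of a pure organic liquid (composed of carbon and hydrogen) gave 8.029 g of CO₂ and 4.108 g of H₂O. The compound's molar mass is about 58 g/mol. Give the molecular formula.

C4H10

mol C = 8.029 g CO₂ ÷ 44.009 g/mol = 0.18244 mol
mol H = 2 × 4.108 g H₂O ÷ 18.015 g/mol = 0.45606 mol
Divide by the smallest (0.18244 mol): C 1.000, H 2.500
Multiplying each by 2 gives whole numbers: C 2.00, H 5.00
Empirical formula: C2H5
Empirical-formula mass = 29.06 g/mol; 58 ÷ 29.06 ≈ 2, so the molecular formula is C4H10.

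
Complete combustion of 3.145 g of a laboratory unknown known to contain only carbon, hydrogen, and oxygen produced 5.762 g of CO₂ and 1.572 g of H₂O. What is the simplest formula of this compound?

mol C = 5.762 g CO₂ ÷ 44.009 g/mol = 0.13093 mol
mol H = 2 × 1.572 g H₂O ÷ 18.015 g/mol = 0.17452 mol
mass O = 3.145 − (1.5726 + 0.17592) = 1.3965 g → mol O = 1.3965 ÷ 15.999 = 0.087287 mol
Divide by the smallest (0.087287 mol): C 1.500, H 1.999, O 1.000
Multiplying each by 2 gives whole numbers: C 3.00, H 4.00, O 2.00

C3H4O2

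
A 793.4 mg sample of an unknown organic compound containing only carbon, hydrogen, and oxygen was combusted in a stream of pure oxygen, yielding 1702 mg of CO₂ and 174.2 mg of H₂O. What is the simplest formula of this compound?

mol C = 1.702 g CO₂ ÷ 44.009 g/mol = 0.038674 mol
mol H = 2 × 0.1742 g H₂O ÷ 18.015 g/mol = 0.019339 mol
mass O = 0.7934 − (0.46451 + 0.019494) = 0.30939 g → mol O = 0.30939 ÷ 15.999 = 0.019338 mol
Divide by the smallest (0.019338 mol): C 2.000, H 1.000, O 1.000

C2HO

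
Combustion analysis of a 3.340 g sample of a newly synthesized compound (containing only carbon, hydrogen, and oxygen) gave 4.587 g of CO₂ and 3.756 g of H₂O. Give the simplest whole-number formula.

CH4O

mol C = 4.587 g CO₂ ÷ 44.009 g/mol = 0.10423 mol
mol H = 2 × 3.756 g H₂O ÷ 18.015 g/mol = 0.41699 mol
mass O = 3.340 − (1.2519 + 0.42032) = 1.6678 g → mol O = 1.6678 ÷ 15.999 = 0.10424 mol
Divide by the smallest (0.10423 mol): C 1.000, H 4.001, O 1.000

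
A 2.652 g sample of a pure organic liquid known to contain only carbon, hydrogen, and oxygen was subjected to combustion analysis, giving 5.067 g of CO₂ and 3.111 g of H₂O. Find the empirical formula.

C2H6O

mol C = 5.067 g CO₂ ÷ 44.009 g/mol = 0.11514 mol
mol H = 2 × 3.111 g H₂O ÷ 18.015 g/mol = 0.34538 mol
mass O = 2.652 − (1.3829 + 0.34814) = 0.92097 g → mol O = 0.92097 ÷ 15.999 = 0.057564 mol
Divide by the smallest (0.057564 mol): C 2.000, H 6.000, O 1.000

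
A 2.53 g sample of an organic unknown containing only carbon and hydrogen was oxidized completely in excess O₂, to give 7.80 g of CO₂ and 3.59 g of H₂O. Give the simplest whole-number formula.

C4H9

mol C = 7.80 g CO₂ ÷ 44.009 g/mol = 0.1772 mol
mol H = 2 × 3.59 g H₂O ÷ 18.015 g/mol = 0.3986 mol
Divide by the smallest (0.1772 mol): C 1.000, H 2.249
Multiplying each by 4 gives whole numbers: C 4.00, H 8.99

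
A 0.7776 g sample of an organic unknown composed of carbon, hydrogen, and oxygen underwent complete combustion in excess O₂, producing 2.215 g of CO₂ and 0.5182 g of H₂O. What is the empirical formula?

C7H8O

mol C = 2.215 g CO₂ ÷ 44.009 g/mol = 0.050331 mol
mol H = 2 × 0.5182 g H₂O ÷ 18.015 g/mol = 0.057530 mol
mass O = 0.7776 − (0.60452 + 0.057990) = 0.11509 g → mol O = 0.11509 ÷ 15.999 = 0.0071935 mol
Divide by the smallest (0.0071935 mol): C 6.997, H 7.997, O 1.000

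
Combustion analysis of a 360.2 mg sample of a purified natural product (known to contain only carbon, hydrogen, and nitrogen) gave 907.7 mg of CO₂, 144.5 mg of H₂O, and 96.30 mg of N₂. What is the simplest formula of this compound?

mol C = 0.9077 g CO₂ ÷ 44.009 g/mol = 0.020625 mol
mol H = 2 × 0.1445 g H₂O ÷ 18.015 g/mol = 0.016042 mol
mol N = 2 × 0.09630 g N₂ ÷ 28.014 g/mol = 0.0068751 mol
Divide by the smallest (0.0068751 mol): C 3.000, H 2.333, N 1.000
Multiplying each by 3 gives whole numbers: C 9.00, H 7.00, N 3.00

C9H7N3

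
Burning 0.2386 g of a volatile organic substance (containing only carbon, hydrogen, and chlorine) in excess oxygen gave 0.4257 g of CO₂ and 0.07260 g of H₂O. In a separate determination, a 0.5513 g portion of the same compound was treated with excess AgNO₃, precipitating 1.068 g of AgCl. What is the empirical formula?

C6H5Cl2

mol C = 0.4257 g CO₂ ÷ 44.009 g/mol = 0.0096730 mol
mol H = 2 × 0.07260 g H₂O ÷ 18.015 g/mol = 0.0080600 mol
From the AgCl data: mol Cl per gram of compound = (1.068 ÷ 143.318) ÷ 0.5513 = 0.013517 mol/g, so in the 0.2386 g combustion sample mol Cl = 0.0032252 mol
Divide by the smallest (0.0032252 mol): C 2.999, H 2.499, Cl 1.000
Multiplying each by 2 gives whole numbers: C 6.00, H 5.00, Cl 2.00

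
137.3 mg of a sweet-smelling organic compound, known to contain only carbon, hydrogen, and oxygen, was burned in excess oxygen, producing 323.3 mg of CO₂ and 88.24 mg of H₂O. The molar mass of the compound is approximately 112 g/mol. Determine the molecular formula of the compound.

mol C = 0.3233 g CO₂ ÷ 44.009 g/mol = 0.0073462 mol
mol H = 2 × 0.08824 g H₂O ÷ 18.015 g/mol = 0.0097963 mol
mass O = 0.1373 − (0.088236 + 0.0098747) = 0.039190 g → mol O = 0.039190 ÷ 15.999 = 0.0024495 mol
Divide by the smallest (0.0024495 mol): C 2.999, H 3.999, O 1.000
Empirical formula: C3H4O
Empirical-formula mass = 56.06 g/mol; 112 ÷ 56.06 ≈ 2, so the molecular formula is C6H8O2.

C6H8O2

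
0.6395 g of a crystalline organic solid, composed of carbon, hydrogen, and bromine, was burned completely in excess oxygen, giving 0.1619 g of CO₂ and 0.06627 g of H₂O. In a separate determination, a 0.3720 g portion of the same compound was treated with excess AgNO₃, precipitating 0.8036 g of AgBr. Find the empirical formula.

mol C = 0.1619 g CO₂ ÷ 44.009 g/mol = 0.0036788 mol
mol H = 2 × 0.06627 g H₂O ÷ 18.015 g/mol = 0.0073572 mol
From the AgBr data: mol Br per gram of compound = (0.8036 ÷ 187.772) ÷ 0.3720 = 0.011504 mol/g, so in the 0.6395 g combustion sample mol Br = 0.0073571 mol
Divide by the smallest (0.0036788 mol): C 1.000, H 2.000, Br 2.000

CH2Br2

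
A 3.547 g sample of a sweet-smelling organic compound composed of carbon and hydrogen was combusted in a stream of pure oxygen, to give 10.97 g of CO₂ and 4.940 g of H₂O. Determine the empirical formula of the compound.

mol C = 10.97 g CO₂ ÷ 44.009 g/mol = 0.24927 mol
mol H = 2 × 4.940 g H₂O ÷ 18.015 g/mol = 0.54843 mol
Divide by the smallest (0.24927 mol): C 1.000, H 2.200
Multiplying each by 5 gives whole numbers: C 5.00, H 11.00

C5H11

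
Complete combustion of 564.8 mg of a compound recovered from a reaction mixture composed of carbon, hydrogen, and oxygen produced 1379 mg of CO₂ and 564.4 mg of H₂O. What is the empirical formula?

C4H8O

mol C = 1.379 g CO₂ ÷ 44.009 g/mol = 0.031334 mol
mol H = 2 × 0.5644 g H₂O ÷ 18.015 g/mol = 0.062659 mol
mass O = 0.5648 − (0.37636 + 0.063160) = 0.12528 g → mol O = 0.12528 ÷ 15.999 = 0.0078306 mol
Divide by the smallest (0.0078306 mol): C 4.002, H 8.002, O 1.000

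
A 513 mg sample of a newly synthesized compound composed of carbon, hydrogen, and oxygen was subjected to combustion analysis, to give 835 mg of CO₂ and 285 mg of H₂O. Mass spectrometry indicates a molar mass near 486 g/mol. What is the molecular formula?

C18H30O15

mol C = 0.835 g CO₂ ÷ 44.009 g/mol = 0.01897 mol
mol H = 2 × 0.285 g H₂O ÷ 18.015 g/mol = 0.03164 mol
mass O = 0.513 − (0.2279 + 0.03189) = 0.2532 g → mol O = 0.2532 ÷ 15.999 = 0.01583 mol
Divide by the smallest (0.01583 mol): C 1.199, H 1.999, O 1.000
Multiplying each by 5 gives whole numbers: C 5.99, H 10.00, O 5.00
Empirical formula: C6H10O5
Empirical-formula mass = 162.14 g/mol; 486 ÷ 162.14 ≈ 3, so the molecular formula is C18H30O15.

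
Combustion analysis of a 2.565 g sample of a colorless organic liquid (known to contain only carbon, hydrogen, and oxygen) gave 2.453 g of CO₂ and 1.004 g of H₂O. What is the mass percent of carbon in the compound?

mol C = 2.453 g CO₂ ÷ 44.009 g/mol = 0.055739 mol
mol H = 2 × 1.004 g H₂O ÷ 18.015 g/mol = 0.11146 mol
mass O = 2.565 − (0.66948 + 0.11235) = 1.7832 g → mol O = 1.7832 ÷ 15.999 = 0.11146 mol
mass % C = 0.66948 g ÷ 2.565 g × 100%

26.10%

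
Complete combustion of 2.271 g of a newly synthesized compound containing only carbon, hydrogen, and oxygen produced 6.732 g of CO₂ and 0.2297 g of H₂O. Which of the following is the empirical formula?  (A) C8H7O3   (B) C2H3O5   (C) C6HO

(C) C6HO

mol C = 6.732 g CO₂ ÷ 44.009 g/mol = 0.15297 mol
mol H = 2 × 0.2297 g H₂O ÷ 18.015 g/mol = 0.025501 mol
mass O = 2.271 − (1.8373 + 0.025705) = 0.40799 g → mol O = 0.40799 ÷ 15.999 = 0.025501 mol
Divide by the smallest (0.025501 mol): C 5.999, H 1.000, O 1.000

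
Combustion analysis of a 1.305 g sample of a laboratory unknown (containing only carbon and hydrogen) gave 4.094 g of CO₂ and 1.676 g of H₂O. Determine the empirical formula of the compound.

mol C = 4.094 g CO₂ ÷ 44.009 g/mol = 0.093026 mol
mol H = 2 × 1.676 g H₂O ÷ 18.015 g/mol = 0.18607 mol
Divide by the smallest (0.093026 mol): C 1.000, H 2.000

CH2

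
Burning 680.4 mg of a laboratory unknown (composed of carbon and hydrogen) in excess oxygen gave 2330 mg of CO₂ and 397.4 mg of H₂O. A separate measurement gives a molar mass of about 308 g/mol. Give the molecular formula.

mol C = 2.330 g CO₂ ÷ 44.009 g/mol = 0.052944 mol
mol H = 2 × 0.3974 g H₂O ÷ 18.015 g/mol = 0.044119 mol
Divide by the smallest (0.044119 mol): C 1.200, H 1.000
Multiplying each by 5 gives whole numbers: C 6.00, H 5.00
Empirical formula: C6H5
Empirical-formula mass = 77.11 g/mol; 308 ÷ 77.11 ≈ 4, so the molecular formula is C24H20.

C24H20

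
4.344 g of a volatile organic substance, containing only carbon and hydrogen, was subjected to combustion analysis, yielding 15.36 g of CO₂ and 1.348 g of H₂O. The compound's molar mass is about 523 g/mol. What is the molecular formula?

C42H18

mol C = 15.36 g CO₂ ÷ 44.009 g/mol = 0.34902 mol
mol H = 2 × 1.348 g H₂O ÷ 18.015 g/mol = 0.14965 mol
Divide by the smallest (0.14965 mol): C 2.332, H 1.000
Multiplying each by 3 gives whole numbers: C 7.00, H 3.00
Empirical formula: C7H3
Empirical-formula mass = 87.10 g/mol; 523 ÷ 87.10 ≈ 6, so the molecular formula is C42H18.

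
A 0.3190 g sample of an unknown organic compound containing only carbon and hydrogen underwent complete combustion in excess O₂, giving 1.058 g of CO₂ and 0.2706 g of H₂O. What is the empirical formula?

mol C = 1.058 g CO₂ ÷ 44.009 g/mol = 0.024041 mol
mol H = 2 × 0.2706 g H₂O ÷ 18.015 g/mol = 0.030042 mol
Divide by the smallest (0.024041 mol): C 1.000, H 1.250
Multiplying each by 4 gives whole numbers: C 4.00, H 5.00

C4H5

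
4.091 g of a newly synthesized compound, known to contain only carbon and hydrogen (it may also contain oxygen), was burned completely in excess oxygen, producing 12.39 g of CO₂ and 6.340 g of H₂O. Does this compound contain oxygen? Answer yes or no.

no

mol C = 12.39 g CO₂ ÷ 44.009 g/mol = 0.28153 mol
mol H = 2 × 6.340 g H₂O ÷ 18.015 g/mol = 0.70386 mol
C and H together account for 4.0910 g — essentially the entire 4.091 g sample — so the compound contains no oxygen.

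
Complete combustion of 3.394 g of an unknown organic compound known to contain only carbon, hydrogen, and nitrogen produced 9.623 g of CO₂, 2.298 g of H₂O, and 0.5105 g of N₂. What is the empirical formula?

C6H7N

mol C = 9.623 g CO₂ ÷ 44.009 g/mol = 0.21866 mol
mol H = 2 × 2.298 g H₂O ÷ 18.015 g/mol = 0.25512 mol
mol N = 2 × 0.5105 g N₂ ÷ 28.014 g/mol = 0.036446 mol
Divide by the smallest (0.036446 mol): C 6.000, H 7.000, N 1.000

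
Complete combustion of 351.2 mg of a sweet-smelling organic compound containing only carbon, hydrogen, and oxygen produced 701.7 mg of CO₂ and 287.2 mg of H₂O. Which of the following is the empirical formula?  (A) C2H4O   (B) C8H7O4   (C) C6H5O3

(A) C2H4O

mol C = 0.7017 g CO₂ ÷ 44.009 g/mol = 0.015944 mol
mol H = 2 × 0.2872 g H₂O ÷ 18.015 g/mol = 0.031885 mol
mass O = 0.3512 − (0.19151 + 0.032140) = 0.12755 g → mol O = 0.12755 ÷ 15.999 = 0.0079725 mol
Divide by the smallest (0.0079725 mol): C 2.000, H 3.999, O 1.000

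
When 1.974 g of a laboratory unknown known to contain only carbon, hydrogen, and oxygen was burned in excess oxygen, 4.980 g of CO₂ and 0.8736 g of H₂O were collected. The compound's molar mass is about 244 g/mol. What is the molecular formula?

mol C = 4.980 g CO₂ ÷ 44.009 g/mol = 0.11316 mol
mol H = 2 × 0.8736 g H₂O ÷ 18.015 g/mol = 0.096986 mol
mass O = 1.974 − (1.3591 + 0.097762) = 0.51709 g → mol O = 0.51709 ÷ 15.999 = 0.032320 mol
Divide by the smallest (0.032320 mol): C 3.501, H 3.001, O 1.000
Multiplying each by 2 gives whole numbers: C 7.00, H 6.00, O 2.00
Empirical formula: C7H6O2
Empirical-formula mass = 122.12 g/mol; 244 ÷ 122.12 ≈ 2, so the molecular formula is C14H12O4.

C14H12O4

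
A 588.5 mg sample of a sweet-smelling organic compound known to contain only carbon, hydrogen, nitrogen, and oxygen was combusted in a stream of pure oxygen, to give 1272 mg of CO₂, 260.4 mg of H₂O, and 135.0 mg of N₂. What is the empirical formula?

mol C = 1.272 g CO₂ ÷ 44.009 g/mol = 0.028903 mol
mol H = 2 × 0.2604 g H₂O ÷ 18.015 g/mol = 0.028909 mol
mol N = 2 × 0.1350 g N₂ ÷ 28.014 g/mol = 0.0096380 mol
mass O = 0.5885 − (0.34716 + 0.029141 + 0.13500) = 0.077203 g → mol O = 0.077203 ÷ 15.999 = 0.0048255 mol
Divide by the smallest (0.0048255 mol): C 5.990, H 5.991, N 1.997, O 1.000

C6H6N2O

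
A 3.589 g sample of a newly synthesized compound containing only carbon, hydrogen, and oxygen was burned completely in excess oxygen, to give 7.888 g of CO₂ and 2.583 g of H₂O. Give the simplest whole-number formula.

C5H8O2

mol C = 7.888 g CO₂ ÷ 44.009 g/mol = 0.17924 mol
mol H = 2 × 2.583 g H₂O ÷ 18.015 g/mol = 0.28676 mol
mass O = 3.589 − (2.1528 + 0.28906) = 1.1471 g → mol O = 1.1471 ÷ 15.999 = 0.071701 mol
Divide by the smallest (0.071701 mol): C 2.500, H 3.999, O 1.000
Multiplying each by 2 gives whole numbers: C 5.00, H 8.00, O 2.00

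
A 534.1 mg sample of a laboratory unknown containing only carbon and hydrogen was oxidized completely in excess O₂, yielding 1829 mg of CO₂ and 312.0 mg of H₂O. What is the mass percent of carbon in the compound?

mol C = 1.829 g CO₂ ÷ 44.009 g/mol = 0.041560 mol
mol H = 2 × 0.3120 g H₂O ÷ 18.015 g/mol = 0.034638 mol
mass % C = 0.49917 g ÷ 0.5341 g × 100%

93.46%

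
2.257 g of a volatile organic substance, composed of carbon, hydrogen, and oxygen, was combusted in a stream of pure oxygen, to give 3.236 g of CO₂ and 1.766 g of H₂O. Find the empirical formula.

C3H8O3

mol C = 3.236 g CO₂ ÷ 44.009 g/mol = 0.073530 mol
mol H = 2 × 1.766 g H₂O ÷ 18.015 g/mol = 0.19606 mol
mass O = 2.257 − (0.88317 + 0.19763) = 1.1762 g → mol O = 1.1762 ÷ 15.999 = 0.073517 mol
Divide by the smallest (0.073517 mol): C 1.000, H 2.667, O 1.000
Multiplying each by 3 gives whole numbers: C 3.00, H 8.00, O 3.00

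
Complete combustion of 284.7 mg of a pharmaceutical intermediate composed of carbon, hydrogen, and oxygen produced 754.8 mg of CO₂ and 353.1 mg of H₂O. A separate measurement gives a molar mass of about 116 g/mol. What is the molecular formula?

C7H16O

mol C = 0.7548 g CO₂ ÷ 44.009 g/mol = 0.017151 mol
mol H = 2 × 0.3531 g H₂O ÷ 18.015 g/mol = 0.039201 mol
mass O = 0.2847 − (0.20600 + 0.039514) = 0.039185 g → mol O = 0.039185 ÷ 15.999 = 0.0024492 mol
Divide by the smallest (0.0024492 mol): C 7.003, H 16.006, O 1.000
Empirical formula: C7H16O
Empirical-formula mass = 116.20 g/mol; 116 ÷ 116.20 ≈ 1, so the molecular formula is C7H16O.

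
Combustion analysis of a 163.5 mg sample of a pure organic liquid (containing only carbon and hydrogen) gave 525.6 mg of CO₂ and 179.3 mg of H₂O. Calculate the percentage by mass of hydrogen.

12.27%

mol C = 0.5256 g CO₂ ÷ 44.009 g/mol = 0.011943 mol
mol H = 2 × 0.1793 g H₂O ÷ 18.015 g/mol = 0.019906 mol
mass % H = 0.020065 g ÷ 0.1635 g × 100%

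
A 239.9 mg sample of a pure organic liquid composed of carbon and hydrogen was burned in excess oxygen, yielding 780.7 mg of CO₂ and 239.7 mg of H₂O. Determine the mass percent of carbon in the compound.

88.82%

mol C = 0.7807 g CO₂ ÷ 44.009 g/mol = 0.017740 mol
mol H = 2 × 0.2397 g H₂O ÷ 18.015 g/mol = 0.026611 mol
mass % C = 0.21307 g ÷ 0.2399 g × 100%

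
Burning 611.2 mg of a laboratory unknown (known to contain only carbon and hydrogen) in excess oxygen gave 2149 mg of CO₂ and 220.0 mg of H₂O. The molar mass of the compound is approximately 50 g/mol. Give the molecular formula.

C4H2

mol C = 2.149 g CO₂ ÷ 44.009 g/mol = 0.048831 mol
mol H = 2 × 0.2200 g H₂O ÷ 18.015 g/mol = 0.024424 mol
Divide by the smallest (0.024424 mol): C 1.999, H 1.000
Empirical formula: C2H
Empirical-formula mass = 25.03 g/mol; 50 ÷ 25.03 ≈ 2, so the molecular formula is C4H2.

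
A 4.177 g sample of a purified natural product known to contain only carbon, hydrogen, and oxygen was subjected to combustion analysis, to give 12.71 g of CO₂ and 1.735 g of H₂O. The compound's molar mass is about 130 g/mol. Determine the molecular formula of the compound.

C9H6O

mol C = 12.71 g CO₂ ÷ 44.009 g/mol = 0.28880 mol
mol H = 2 × 1.735 g H₂O ÷ 18.015 g/mol = 0.19262 mol
mass O = 4.177 − (3.4688 + 0.19416) = 0.51401 g → mol O = 0.51401 ÷ 15.999 = 0.032128 mol
Divide by the smallest (0.032128 mol): C 8.989, H 5.995, O 1.000
Empirical formula: C9H6O
Empirical-formula mass = 130.15 g/mol; 130 ÷ 130.15 ≈ 1, so the molecular formula is C9H6O.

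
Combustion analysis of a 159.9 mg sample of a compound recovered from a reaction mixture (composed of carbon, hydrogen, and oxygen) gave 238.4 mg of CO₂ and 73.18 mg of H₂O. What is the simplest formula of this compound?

mol C = 0.2384 g CO₂ ÷ 44.009 g/mol = 0.0054171 mol
mol H = 2 × 0.07318 g H₂O ÷ 18.015 g/mol = 0.0081243 mol
mass O = 0.1599 − (0.065064 + 0.0081893) = 0.086646 g → mol O = 0.086646 ÷ 15.999 = 0.0054157 mol
Divide by the smallest (0.0054157 mol): C 1.000, H 1.500, O 1.000
Multiplying each by 2 gives whole numbers: C 2.00, H 3.00, O 2.00

C2H3O2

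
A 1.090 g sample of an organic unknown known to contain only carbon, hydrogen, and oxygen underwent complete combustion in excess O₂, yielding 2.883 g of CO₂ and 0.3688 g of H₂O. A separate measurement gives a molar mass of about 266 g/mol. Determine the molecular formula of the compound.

mol C = 2.883 g CO₂ ÷ 44.009 g/mol = 0.065509 mol
mol H = 2 × 0.3688 g H₂O ÷ 18.015 g/mol = 0.040944 mol
mass O = 1.090 − (0.78683 + 0.041271) = 0.26190 g → mol O = 0.26190 ÷ 15.999 = 0.016370 mol
Divide by the smallest (0.016370 mol): C 4.002, H 2.501, O 1.000
Multiplying each by 2 gives whole numbers: C 8.00, H 5.00, O 2.00
Empirical formula: C8H5O2
Empirical-formula mass = 133.13 g/mol; 266 ÷ 133.13 ≈ 2, so the molecular formula is C16H10O4.

C16H10O4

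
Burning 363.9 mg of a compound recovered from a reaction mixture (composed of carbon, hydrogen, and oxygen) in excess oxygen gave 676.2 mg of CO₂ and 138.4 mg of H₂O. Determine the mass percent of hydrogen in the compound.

mol C = 0.6762 g CO₂ ÷ 44.009 g/mol = 0.015365 mol
mol H = 2 × 0.1384 g H₂O ÷ 18.015 g/mol = 0.015365 mol
mass O = 0.3639 − (0.18455 + 0.015488) = 0.16386 g → mol O = 0.16386 ÷ 15.999 = 0.010242 mol
mass % H = 0.015488 g ÷ 0.3639 g × 100%

4.26%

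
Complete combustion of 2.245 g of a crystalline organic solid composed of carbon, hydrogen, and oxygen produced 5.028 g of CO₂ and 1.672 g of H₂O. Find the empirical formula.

C8H13O3

mol C = 5.028 g CO₂ ÷ 44.009 g/mol = 0.11425 mol
mol H = 2 × 1.672 g H₂O ÷ 18.015 g/mol = 0.18562 mol
mass O = 2.245 − (1.3722 + 0.18711) = 0.68564 g → mol O = 0.68564 ÷ 15.999 = 0.042855 mol
Divide by the smallest (0.042855 mol): C 2.666, H 4.331, O 1.000
Multiplying each by 3 gives whole numbers: C 8.00, H 12.99, O 3.00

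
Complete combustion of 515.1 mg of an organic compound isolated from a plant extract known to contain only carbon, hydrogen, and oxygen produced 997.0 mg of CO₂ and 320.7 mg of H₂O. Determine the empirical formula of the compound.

mol C = 0.9970 g CO₂ ÷ 44.009 g/mol = 0.022654 mol
mol H = 2 × 0.3207 g H₂O ÷ 18.015 g/mol = 0.035604 mol
mass O = 0.5151 − (0.27210 + 0.035888) = 0.20711 g → mol O = 0.20711 ÷ 15.999 = 0.012945 mol
Divide by the smallest (0.012945 mol): C 1.750, H 2.750, O 1.000
Multiplying each by 4 gives whole numbers: C 7.00, H 11.00, O 4.00

C7H11O4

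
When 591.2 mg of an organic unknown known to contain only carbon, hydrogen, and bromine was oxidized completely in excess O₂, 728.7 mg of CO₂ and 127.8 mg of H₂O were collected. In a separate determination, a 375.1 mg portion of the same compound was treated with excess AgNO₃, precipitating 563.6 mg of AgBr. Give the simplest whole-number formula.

C7H6Br2

mol C = 0.7287 g CO₂ ÷ 44.009 g/mol = 0.016558 mol
mol H = 2 × 0.1278 g H₂O ÷ 18.015 g/mol = 0.014188 mol
From the AgBr data: mol Br per gram of compound = (0.5636 ÷ 187.772) ÷ 0.3751 = 0.0080019 mol/g, so in the 0.5912 g combustion sample mol Br = 0.0047307 mol
Divide by the smallest (0.0047307 mol): C 3.500, H 2.999, Br 1.000
Multiplying each by 2 gives whole numbers: C 7.00, H 6.00, Br 2.00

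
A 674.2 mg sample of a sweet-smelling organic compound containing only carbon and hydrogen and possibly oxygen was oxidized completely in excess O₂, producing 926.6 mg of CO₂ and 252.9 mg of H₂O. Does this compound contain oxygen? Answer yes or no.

yes

mol C = 0.9266 g CO₂ ÷ 44.009 g/mol = 0.021055 mol
mol H = 2 × 0.2529 g H₂O ÷ 18.015 g/mol = 0.028077 mol
C and H account for only 0.28119 g of the 0.6742 g sample; the remaining 0.39301 g must be oxygen.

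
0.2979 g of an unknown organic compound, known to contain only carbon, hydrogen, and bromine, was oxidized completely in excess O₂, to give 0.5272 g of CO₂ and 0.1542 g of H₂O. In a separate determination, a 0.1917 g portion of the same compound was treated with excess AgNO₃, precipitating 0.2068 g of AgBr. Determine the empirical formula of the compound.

mol C = 0.5272 g CO₂ ÷ 44.009 g/mol = 0.011979 mol
mol H = 2 × 0.1542 g H₂O ÷ 18.015 g/mol = 0.017119 mol
From the AgBr data: mol Br per gram of compound = (0.2068 ÷ 187.772) ÷ 0.1917 = 0.0057451 mol/g, so in the 0.2979 g combustion sample mol Br = 0.0017115 mol
Divide by the smallest (0.0017115 mol): C 6.999, H 10.003, Br 1.000

C7H10Br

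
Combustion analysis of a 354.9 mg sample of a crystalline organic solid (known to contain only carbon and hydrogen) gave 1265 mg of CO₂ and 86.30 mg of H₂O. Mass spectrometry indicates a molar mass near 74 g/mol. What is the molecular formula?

mol C = 1.265 g CO₂ ÷ 44.009 g/mol = 0.028744 mol
mol H = 2 × 0.08630 g H₂O ÷ 18.015 g/mol = 0.0095809 mol
Divide by the smallest (0.0095809 mol): C 3.000, H 1.000
Empirical formula: C3H
Empirical-formula mass = 37.04 g/mol; 74 ÷ 37.04 ≈ 2, so the molecular formula is C6H2.

C6H2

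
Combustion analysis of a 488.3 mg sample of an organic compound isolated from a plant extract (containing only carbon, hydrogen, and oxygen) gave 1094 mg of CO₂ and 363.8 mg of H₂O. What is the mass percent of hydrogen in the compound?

mol C = 1.094 g CO₂ ÷ 44.009 g/mol = 0.024859 mol
mol H = 2 × 0.3638 g H₂O ÷ 18.015 g/mol = 0.040389 mol
mass O = 0.4883 − (0.29858 + 0.040712) = 0.14901 g → mol O = 0.14901 ÷ 15.999 = 0.0093138 mol
mass % H = 0.040712 g ÷ 0.4883 g × 100%

8.34%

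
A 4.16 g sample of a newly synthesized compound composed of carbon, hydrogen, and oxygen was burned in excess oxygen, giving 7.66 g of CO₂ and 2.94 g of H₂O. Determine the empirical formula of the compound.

mol C = 7.66 g CO₂ ÷ 44.009 g/mol = 0.1741 mol
mol H = 2 × 2.94 g H₂O ÷ 18.015 g/mol = 0.3264 mol
mass O = 4.16 − (2.091 + 0.3290) = 1.740 g → mol O = 1.740 ÷ 15.999 = 0.1088 mol
Divide by the smallest (0.1088 mol): C 1.600, H 3.000, O 1.000
Multiplying each by 5 gives whole numbers: C 8.00, H 15.00, O 5.00

C8H15O5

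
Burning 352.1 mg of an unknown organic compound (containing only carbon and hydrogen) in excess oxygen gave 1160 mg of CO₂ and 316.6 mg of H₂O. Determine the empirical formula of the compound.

mol C = 1.160 g CO₂ ÷ 44.009 g/mol = 0.026358 mol
mol H = 2 × 0.3166 g H₂O ÷ 18.015 g/mol = 0.035148 mol
Divide by the smallest (0.026358 mol): C 1.000, H 1.333
Multiplying each by 3 gives whole numbers: C 3.00, H 4.00

C3H4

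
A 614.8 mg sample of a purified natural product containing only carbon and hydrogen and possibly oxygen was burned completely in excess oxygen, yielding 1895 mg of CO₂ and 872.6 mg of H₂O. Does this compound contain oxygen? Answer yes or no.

no

mol C = 1.895 g CO₂ ÷ 44.009 g/mol = 0.043059 mol
mol H = 2 × 0.8726 g H₂O ÷ 18.015 g/mol = 0.096875 mol
C and H together account for 0.61484 g — essentially the entire 0.6148 g sample — so the compound contains no oxygen.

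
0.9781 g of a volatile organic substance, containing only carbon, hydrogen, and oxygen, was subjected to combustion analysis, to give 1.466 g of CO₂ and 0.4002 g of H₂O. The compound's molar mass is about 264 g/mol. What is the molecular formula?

mol C = 1.466 g CO₂ ÷ 44.009 g/mol = 0.033311 mol
mol H = 2 × 0.4002 g H₂O ÷ 18.015 g/mol = 0.044430 mol
mass O = 0.9781 − (0.40010 + 0.044785) = 0.53321 g → mol O = 0.53321 ÷ 15.999 = 0.033328 mol
Divide by the smallest (0.033311 mol): C 1.000, H 1.334, O 1.000
Multiplying each by 3 gives whole numbers: C 3.00, H 4.00, O 3.00
Empirical formula: C3H4O3
Empirical-formula mass = 88.06 g/mol; 264 ÷ 88.06 ≈ 3, so the molecular formula is C9H12O9.

C9H12O9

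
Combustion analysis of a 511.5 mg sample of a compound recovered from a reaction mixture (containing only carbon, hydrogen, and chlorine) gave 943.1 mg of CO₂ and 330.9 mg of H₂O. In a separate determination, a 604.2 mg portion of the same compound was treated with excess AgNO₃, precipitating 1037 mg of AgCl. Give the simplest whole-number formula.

C7H12Cl2

mol C = 0.9431 g CO₂ ÷ 44.009 g/mol = 0.021430 mol
mol H = 2 × 0.3309 g H₂O ÷ 18.015 g/mol = 0.036736 mol
From the AgCl data: mol Cl per gram of compound = (1.037 ÷ 143.318) ÷ 0.6042 = 0.011976 mol/g, so in the 0.5115 g combustion sample mol Cl = 0.0061255 mol
Divide by the smallest (0.0061255 mol): C 3.498, H 5.997, Cl 1.000
Multiplying each by 2 gives whole numbers: C 7.00, H 11.99, Cl 2.00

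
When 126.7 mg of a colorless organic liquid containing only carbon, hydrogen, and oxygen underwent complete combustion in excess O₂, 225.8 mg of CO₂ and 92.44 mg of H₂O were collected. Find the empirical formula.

C3H6O2

mol C = 0.2258 g CO₂ ÷ 44.009 g/mol = 0.0051308 mol
mol H = 2 × 0.09244 g H₂O ÷ 18.015 g/mol = 0.010263 mol
mass O = 0.1267 − (0.061626 + 0.010345) = 0.054730 g → mol O = 0.054730 ÷ 15.999 = 0.0034208 mol
Divide by the smallest (0.0034208 mol): C 1.500, H 3.000, O 1.000
Multiplying each by 2 gives whole numbers: C 3.00, H 6.00, O 2.00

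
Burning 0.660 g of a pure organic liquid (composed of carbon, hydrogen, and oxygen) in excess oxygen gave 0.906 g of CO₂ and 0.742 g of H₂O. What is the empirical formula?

CH4O

mol C = 0.906 g CO₂ ÷ 44.009 g/mol = 0.02059 mol
mol H = 2 × 0.742 g H₂O ÷ 18.015 g/mol = 0.08238 mol
mass O = 0.660 − (0.2473 + 0.08303) = 0.3297 g → mol O = 0.3297 ÷ 15.999 = 0.02061 mol
Divide by the smallest (0.02059 mol): C 1.000, H 4.001, O 1.001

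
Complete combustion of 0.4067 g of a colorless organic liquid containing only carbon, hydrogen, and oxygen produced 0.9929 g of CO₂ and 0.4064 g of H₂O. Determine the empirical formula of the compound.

C4H8O

mol C = 0.9929 g CO₂ ÷ 44.009 g/mol = 0.022561 mol
mol H = 2 × 0.4064 g H₂O ÷ 18.015 g/mol = 0.045118 mol
mass O = 0.4067 − (0.27098 + 0.045479) = 0.090237 g → mol O = 0.090237 ÷ 15.999 = 0.0056402 mol
Divide by the smallest (0.0056402 mol): C 4.000, H 7.999, O 1.000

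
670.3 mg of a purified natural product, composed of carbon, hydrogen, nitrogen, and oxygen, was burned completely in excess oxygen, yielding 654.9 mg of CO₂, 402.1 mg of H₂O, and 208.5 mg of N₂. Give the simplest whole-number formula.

mol C = 0.6549 g CO₂ ÷ 44.009 g/mol = 0.014881 mol
mol H = 2 × 0.4021 g H₂O ÷ 18.015 g/mol = 0.044641 mol
mol N = 2 × 0.2085 g N₂ ÷ 28.014 g/mol = 0.014885 mol
mass O = 0.6703 − (0.17874 + 0.044998 + 0.20850) = 0.23807 g → mol O = 0.23807 ÷ 15.999 = 0.014880 mol
Divide by the smallest (0.014880 mol): C 1.000, H 3.000, N 1.000, O 1.000

CH3NO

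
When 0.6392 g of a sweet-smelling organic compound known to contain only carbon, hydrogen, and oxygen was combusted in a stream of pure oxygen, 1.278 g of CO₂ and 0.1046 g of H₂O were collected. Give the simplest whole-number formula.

mol C = 1.278 g CO₂ ÷ 44.009 g/mol = 0.029040 mol
mol H = 2 × 0.1046 g H₂O ÷ 18.015 g/mol = 0.011613 mol
mass O = 0.6392 − (0.34879 + 0.011705) = 0.27870 g → mol O = 0.27870 ÷ 15.999 = 0.017420 mol
Divide by the smallest (0.011613 mol): C 2.501, H 1.000, O 1.500
Multiplying each by 2 gives whole numbers: C 5.00, H 2.00, O 3.00

C5H2O3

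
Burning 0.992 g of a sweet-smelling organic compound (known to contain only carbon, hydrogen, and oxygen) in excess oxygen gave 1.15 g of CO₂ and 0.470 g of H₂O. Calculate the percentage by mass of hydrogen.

mol C = 1.15 g CO₂ ÷ 44.009 g/mol = 0.02613 mol
mol H = 2 × 0.470 g H₂O ÷ 18.015 g/mol = 0.05218 mol
mass O = 0.992 − (0.3139 + 0.05260) = 0.6255 g → mol O = 0.6255 ÷ 15.999 = 0.03910 mol
mass % H = 0.05260 g ÷ 0.992 g × 100%

5.3%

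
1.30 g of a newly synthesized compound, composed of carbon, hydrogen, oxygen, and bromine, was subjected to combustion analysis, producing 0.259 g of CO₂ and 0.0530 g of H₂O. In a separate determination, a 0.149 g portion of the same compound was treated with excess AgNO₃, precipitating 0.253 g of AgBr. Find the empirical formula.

CHBr2O3

mol C = 0.259 g CO₂ ÷ 44.009 g/mol = 0.005885 mol
mol H = 2 × 0.0530 g H₂O ÷ 18.015 g/mol = 0.005884 mol
From the AgBr data: mol Br per gram of compound = (0.253 ÷ 187.772) ÷ 0.149 = 0.009043 mol/g, so in the 1.30 g combustion sample mol Br = 0.01176 mol
mass O = 1.30 − (0.07069 + 0.005931 + 0.9393) = 0.2841 g → mol O = 0.2841 ÷ 15.999 = 0.01775 mol
Divide by the smallest (0.005884 mol): C 1.000, H 1.000, Br 1.998, O 3.017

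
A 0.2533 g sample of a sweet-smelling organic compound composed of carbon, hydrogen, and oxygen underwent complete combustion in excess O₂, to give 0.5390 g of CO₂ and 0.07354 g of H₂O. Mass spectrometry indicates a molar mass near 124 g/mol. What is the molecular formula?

C6H4O3

mol C = 0.5390 g CO₂ ÷ 44.009 g/mol = 0.012247 mol
mol H = 2 × 0.07354 g H₂O ÷ 18.015 g/mol = 0.0081643 mol
mass O = 0.2533 − (0.14710 + 0.0082296) = 0.097966 g → mol O = 0.097966 ÷ 15.999 = 0.0061232 mol
Divide by the smallest (0.0061232 mol): C 2.000, H 1.333, O 1.000
Multiplying each by 3 gives whole numbers: C 6.00, H 4.00, O 3.00
Empirical formula: C6H4O3
Empirical-formula mass = 124.09 g/mol; 124 ÷ 124.09 ≈ 1, so the molecular formula is C6H4O3.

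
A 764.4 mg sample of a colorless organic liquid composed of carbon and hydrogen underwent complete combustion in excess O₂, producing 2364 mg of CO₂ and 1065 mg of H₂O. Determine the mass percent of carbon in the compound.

84.40%

mol C = 2.364 g CO₂ ÷ 44.009 g/mol = 0.053716 mol
mol H = 2 × 1.065 g H₂O ÷ 18.015 g/mol = 0.11823 mol
mass % C = 0.64519 g ÷ 0.7644 g × 100%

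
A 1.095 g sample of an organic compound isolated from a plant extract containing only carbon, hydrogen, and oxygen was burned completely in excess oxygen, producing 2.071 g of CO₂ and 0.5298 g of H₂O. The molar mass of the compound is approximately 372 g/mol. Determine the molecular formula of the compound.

C16H20O10

mol C = 2.071 g CO₂ ÷ 44.009 g/mol = 0.047059 mol
mol H = 2 × 0.5298 g H₂O ÷ 18.015 g/mol = 0.058818 mol
mass O = 1.095 − (0.56522 + 0.059288) = 0.47049 g → mol O = 0.47049 ÷ 15.999 = 0.029408 mol
Divide by the smallest (0.029408 mol): C 1.600, H 2.000, O 1.000
Multiplying each by 5 gives whole numbers: C 8.00, H 10.00, O 5.00
Empirical formula: C8H10O5
Empirical-formula mass = 186.16 g/mol; 372 ÷ 186.16 ≈ 2, so the molecular formula is C16H20O10.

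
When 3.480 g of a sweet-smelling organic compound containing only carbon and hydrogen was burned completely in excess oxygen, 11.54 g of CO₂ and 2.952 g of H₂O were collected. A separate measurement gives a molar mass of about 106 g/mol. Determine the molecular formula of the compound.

C8H10

mol C = 11.54 g CO₂ ÷ 44.009 g/mol = 0.26222 mol
mol H = 2 × 2.952 g H₂O ÷ 18.015 g/mol = 0.32773 mol
Divide by the smallest (0.26222 mol): C 1.000, H 1.250
Multiplying each by 4 gives whole numbers: C 4.00, H 5.00
Empirical formula: C4H5
Empirical-formula mass = 53.08 g/mol; 106 ÷ 53.08 ≈ 2, so the molecular formula is C8H10.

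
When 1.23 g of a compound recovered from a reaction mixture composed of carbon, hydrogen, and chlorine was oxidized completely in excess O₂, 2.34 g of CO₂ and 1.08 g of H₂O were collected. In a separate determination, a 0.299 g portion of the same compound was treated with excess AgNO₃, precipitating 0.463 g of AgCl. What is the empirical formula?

C4H9Cl

mol C = 2.34 g CO₂ ÷ 44.009 g/mol = 0.05317 mol
mol H = 2 × 1.08 g H₂O ÷ 18.015 g/mol = 0.1199 mol
From the AgCl data: mol Cl per gram of compound = (0.463 ÷ 143.318) ÷ 0.299 = 0.01080 mol/g, so in the 1.23 g combustion sample mol Cl = 0.01329 mol
Divide by the smallest (0.01329 mol): C 4.001, H 9.022, Cl 1.000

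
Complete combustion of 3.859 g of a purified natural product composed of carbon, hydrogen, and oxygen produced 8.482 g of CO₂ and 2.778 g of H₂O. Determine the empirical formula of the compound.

C5H8O2

mol C = 8.482 g CO₂ ÷ 44.009 g/mol = 0.19273 mol
mol H = 2 × 2.778 g H₂O ÷ 18.015 g/mol = 0.30841 mol
mass O = 3.859 − (2.3149 + 0.31088) = 1.2332 g → mol O = 1.2332 ÷ 15.999 = 0.077080 mol
Divide by the smallest (0.077080 mol): C 2.500, H 4.001, O 1.000
Multiplying each by 2 gives whole numbers: C 5.00, H 8.00, O 2.00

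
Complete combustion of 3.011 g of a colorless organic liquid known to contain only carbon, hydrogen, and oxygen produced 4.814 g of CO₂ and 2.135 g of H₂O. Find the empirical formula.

mol C = 4.814 g CO₂ ÷ 44.009 g/mol = 0.10939 mol
mol H = 2 × 2.135 g H₂O ÷ 18.015 g/mol = 0.23702 mol
mass O = 3.011 − (1.3138 + 0.23892) = 1.4582 g → mol O = 1.4582 ÷ 15.999 = 0.091145 mol
Divide by the smallest (0.091145 mol): C 1.200, H 2.601, O 1.000
Multiplying each by 5 gives whole numbers: C 6.00, H 13.00, O 5.00

C6H13O5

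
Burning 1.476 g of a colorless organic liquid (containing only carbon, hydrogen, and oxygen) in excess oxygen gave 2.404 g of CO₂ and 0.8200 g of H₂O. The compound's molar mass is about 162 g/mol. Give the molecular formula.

C6H10O5

mol C = 2.404 g CO₂ ÷ 44.009 g/mol = 0.054625 mol
mol H = 2 × 0.8200 g H₂O ÷ 18.015 g/mol = 0.091035 mol
mass O = 1.476 − (0.65610 + 0.091764) = 0.72813 g → mol O = 0.72813 ÷ 15.999 = 0.045511 mol
Divide by the smallest (0.045511 mol): C 1.200, H 2.000, O 1.000
Multiplying each by 5 gives whole numbers: C 6.00, H 10.00, O 5.00
Empirical formula: C6H10O5
Empirical-formula mass = 162.14 g/mol; 162 ÷ 162.14 ≈ 1, so the molecular formula is C6H10O5.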